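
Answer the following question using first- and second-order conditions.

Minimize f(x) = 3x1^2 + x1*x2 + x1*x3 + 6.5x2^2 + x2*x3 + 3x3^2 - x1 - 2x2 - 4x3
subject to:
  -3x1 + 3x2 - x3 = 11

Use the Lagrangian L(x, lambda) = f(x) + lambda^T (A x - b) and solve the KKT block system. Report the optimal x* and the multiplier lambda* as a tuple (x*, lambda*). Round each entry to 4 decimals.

Form the Lagrangian:
  L(x, lambda) = (1/2) x^T Q x + c^T x + lambda^T (A x - b)
Stationarity (grad_x L = 0): Q x + c + A^T lambda = 0.
Primal feasibility: A x = b.

This gives the KKT block system:
  [ Q   A^T ] [ x     ]   [-c ]
  [ A    0  ] [ lambda ] = [ b ]

Solving the linear system:
  x*      = (-2.3257, 1.3663, 0.0759)
  lambda* = (-4.504)
  f(x*)   = 24.4166

x* = (-2.3257, 1.3663, 0.0759), lambda* = (-4.504)


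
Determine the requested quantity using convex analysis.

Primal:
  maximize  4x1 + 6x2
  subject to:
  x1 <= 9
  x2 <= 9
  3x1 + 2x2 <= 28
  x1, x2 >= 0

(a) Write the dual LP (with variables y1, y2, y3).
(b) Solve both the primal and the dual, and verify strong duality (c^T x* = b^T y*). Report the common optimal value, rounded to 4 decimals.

The standard primal-dual pair for 'max c^T x s.t. A x <= b, x >= 0' is:
  Dual:  min b^T y  s.t.  A^T y >= c,  y >= 0.

So the dual LP is:
  minimize  9y1 + 9y2 + 28y3
  subject to:
    y1 + 3y3 >= 4
    y2 + 2y3 >= 6
    y1, y2, y3 >= 0

Solving the primal: x* = (3.3333, 9).
  primal value c^T x* = 67.3333.
Solving the dual: y* = (0, 3.3333, 1.3333).
  dual value b^T y* = 67.3333.
Strong duality: c^T x* = b^T y*. Confirmed.

67.3333


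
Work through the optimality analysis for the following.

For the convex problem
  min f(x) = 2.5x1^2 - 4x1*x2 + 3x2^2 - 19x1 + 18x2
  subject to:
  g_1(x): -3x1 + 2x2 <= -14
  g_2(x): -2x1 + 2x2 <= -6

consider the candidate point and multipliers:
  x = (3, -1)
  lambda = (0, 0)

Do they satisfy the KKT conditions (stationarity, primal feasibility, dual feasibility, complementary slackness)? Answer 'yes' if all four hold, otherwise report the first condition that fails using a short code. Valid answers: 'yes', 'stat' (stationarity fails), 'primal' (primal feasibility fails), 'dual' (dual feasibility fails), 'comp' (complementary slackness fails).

Gradient of f: grad f(x) = Q x + c = (0, 0)
Constraint values g_i(x) = a_i^T x - b_i:
  g_1((3, -1)) = 3
  g_2((3, -1)) = -2
Stationarity residual: grad f(x) + sum_i lambda_i a_i = (0, 0)
  -> stationarity OK
Primal feasibility (all g_i <= 0): FAILS
Dual feasibility (all lambda_i >= 0): OK
Complementary slackness (lambda_i * g_i(x) = 0 for all i): OK

Verdict: the first failing condition is primal_feasibility -> primal.

primal


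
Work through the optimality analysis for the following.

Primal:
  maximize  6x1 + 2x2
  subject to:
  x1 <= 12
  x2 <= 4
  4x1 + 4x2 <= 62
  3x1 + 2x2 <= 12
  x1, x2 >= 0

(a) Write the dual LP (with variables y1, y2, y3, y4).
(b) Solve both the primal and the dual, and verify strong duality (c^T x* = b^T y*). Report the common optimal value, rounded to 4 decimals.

The standard primal-dual pair for 'max c^T x s.t. A x <= b, x >= 0' is:
  Dual:  min b^T y  s.t.  A^T y >= c,  y >= 0.

So the dual LP is:
  minimize  12y1 + 4y2 + 62y3 + 12y4
  subject to:
    y1 + 4y3 + 3y4 >= 6
    y2 + 4y3 + 2y4 >= 2
    y1, y2, y3, y4 >= 0

Solving the primal: x* = (4, 0).
  primal value c^T x* = 24.
Solving the dual: y* = (0, 0, 0, 2).
  dual value b^T y* = 24.
Strong duality: c^T x* = b^T y*. Confirmed.

24


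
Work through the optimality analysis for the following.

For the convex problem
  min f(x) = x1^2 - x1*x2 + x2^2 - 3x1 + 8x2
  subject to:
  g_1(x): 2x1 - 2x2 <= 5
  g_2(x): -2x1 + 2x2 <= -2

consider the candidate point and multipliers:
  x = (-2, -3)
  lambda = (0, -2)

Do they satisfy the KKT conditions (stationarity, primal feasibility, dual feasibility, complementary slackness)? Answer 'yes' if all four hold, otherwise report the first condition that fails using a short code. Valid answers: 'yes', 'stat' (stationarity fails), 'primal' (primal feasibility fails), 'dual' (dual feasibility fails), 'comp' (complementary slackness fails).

Gradient of f: grad f(x) = Q x + c = (-4, 4)
Constraint values g_i(x) = a_i^T x - b_i:
  g_1((-2, -3)) = -3
  g_2((-2, -3)) = 0
Stationarity residual: grad f(x) + sum_i lambda_i a_i = (0, 0)
  -> stationarity OK
Primal feasibility (all g_i <= 0): OK
Dual feasibility (all lambda_i >= 0): FAILS
Complementary slackness (lambda_i * g_i(x) = 0 for all i): OK

Verdict: the first failing condition is dual_feasibility -> dual.

dual


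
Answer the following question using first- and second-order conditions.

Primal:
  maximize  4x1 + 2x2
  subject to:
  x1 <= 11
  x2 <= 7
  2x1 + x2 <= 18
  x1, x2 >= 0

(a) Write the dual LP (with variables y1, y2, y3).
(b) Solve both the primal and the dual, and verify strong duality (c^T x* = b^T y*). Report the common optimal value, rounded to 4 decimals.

The standard primal-dual pair for 'max c^T x s.t. A x <= b, x >= 0' is:
  Dual:  min b^T y  s.t.  A^T y >= c,  y >= 0.

So the dual LP is:
  minimize  11y1 + 7y2 + 18y3
  subject to:
    y1 + 2y3 >= 4
    y2 + y3 >= 2
    y1, y2, y3 >= 0

Solving the primal: x* = (9, 0).
  primal value c^T x* = 36.
Solving the dual: y* = (0, 0, 2).
  dual value b^T y* = 36.
Strong duality: c^T x* = b^T y*. Confirmed.

36


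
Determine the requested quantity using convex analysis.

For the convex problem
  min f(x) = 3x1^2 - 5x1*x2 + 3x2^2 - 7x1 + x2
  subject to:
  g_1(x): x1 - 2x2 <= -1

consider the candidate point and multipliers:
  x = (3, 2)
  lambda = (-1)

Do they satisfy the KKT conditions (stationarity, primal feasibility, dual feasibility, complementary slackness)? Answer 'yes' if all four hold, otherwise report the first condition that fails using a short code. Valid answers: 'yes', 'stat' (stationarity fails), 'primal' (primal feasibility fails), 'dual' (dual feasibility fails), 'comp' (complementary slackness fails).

Gradient of f: grad f(x) = Q x + c = (1, -2)
Constraint values g_i(x) = a_i^T x - b_i:
  g_1((3, 2)) = 0
Stationarity residual: grad f(x) + sum_i lambda_i a_i = (0, 0)
  -> stationarity OK
Primal feasibility (all g_i <= 0): OK
Dual feasibility (all lambda_i >= 0): FAILS
Complementary slackness (lambda_i * g_i(x) = 0 for all i): OK

Verdict: the first failing condition is dual_feasibility -> dual.

dual


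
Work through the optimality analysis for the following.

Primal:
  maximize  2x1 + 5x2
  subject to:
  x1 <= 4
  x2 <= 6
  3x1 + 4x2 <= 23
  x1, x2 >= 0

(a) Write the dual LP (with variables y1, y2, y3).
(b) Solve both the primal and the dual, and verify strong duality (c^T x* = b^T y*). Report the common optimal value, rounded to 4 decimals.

The standard primal-dual pair for 'max c^T x s.t. A x <= b, x >= 0' is:
  Dual:  min b^T y  s.t.  A^T y >= c,  y >= 0.

So the dual LP is:
  minimize  4y1 + 6y2 + 23y3
  subject to:
    y1 + 3y3 >= 2
    y2 + 4y3 >= 5
    y1, y2, y3 >= 0

Solving the primal: x* = (0, 5.75).
  primal value c^T x* = 28.75.
Solving the dual: y* = (0, 0, 1.25).
  dual value b^T y* = 28.75.
Strong duality: c^T x* = b^T y*. Confirmed.

28.75


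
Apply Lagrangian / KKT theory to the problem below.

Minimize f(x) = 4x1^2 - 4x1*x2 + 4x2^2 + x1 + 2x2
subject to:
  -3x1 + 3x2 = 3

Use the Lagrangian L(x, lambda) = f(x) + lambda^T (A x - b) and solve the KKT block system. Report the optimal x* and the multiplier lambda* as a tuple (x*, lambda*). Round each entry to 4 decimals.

Form the Lagrangian:
  L(x, lambda) = (1/2) x^T Q x + c^T x + lambda^T (A x - b)
Stationarity (grad_x L = 0): Q x + c + A^T lambda = 0.
Primal feasibility: A x = b.

This gives the KKT block system:
  [ Q   A^T ] [ x     ]   [-c ]
  [ A    0  ] [ lambda ] = [ b ]

Solving the linear system:
  x*      = (-0.875, 0.125)
  lambda* = (-2.1667)
  f(x*)   = 2.9375

x* = (-0.875, 0.125), lambda* = (-2.1667)


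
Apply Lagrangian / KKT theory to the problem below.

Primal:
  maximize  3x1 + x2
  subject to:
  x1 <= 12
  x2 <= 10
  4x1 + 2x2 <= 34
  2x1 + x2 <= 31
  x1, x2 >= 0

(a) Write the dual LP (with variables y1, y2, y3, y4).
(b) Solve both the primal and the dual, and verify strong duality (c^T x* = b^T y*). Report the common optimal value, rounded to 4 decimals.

The standard primal-dual pair for 'max c^T x s.t. A x <= b, x >= 0' is:
  Dual:  min b^T y  s.t.  A^T y >= c,  y >= 0.

So the dual LP is:
  minimize  12y1 + 10y2 + 34y3 + 31y4
  subject to:
    y1 + 4y3 + 2y4 >= 3
    y2 + 2y3 + y4 >= 1
    y1, y2, y3, y4 >= 0

Solving the primal: x* = (8.5, 0).
  primal value c^T x* = 25.5.
Solving the dual: y* = (0, 0, 0.75, 0).
  dual value b^T y* = 25.5.
Strong duality: c^T x* = b^T y*. Confirmed.

25.5


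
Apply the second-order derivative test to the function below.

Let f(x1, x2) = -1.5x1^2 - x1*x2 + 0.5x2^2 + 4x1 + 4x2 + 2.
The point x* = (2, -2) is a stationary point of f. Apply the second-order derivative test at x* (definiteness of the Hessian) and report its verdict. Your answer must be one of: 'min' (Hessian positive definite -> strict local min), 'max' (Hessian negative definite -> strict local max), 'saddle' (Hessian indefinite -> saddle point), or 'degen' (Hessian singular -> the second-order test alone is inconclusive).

Compute the Hessian H = grad^2 f:
  H = [[-3, -1], [-1, 1]]
Verify stationarity: grad f(x*) = H x* + g = (0, 0).
Eigenvalues of H: -3.2361, 1.2361.
Eigenvalues have mixed signs, so H is indefinite -> x* is a saddle point.

saddle


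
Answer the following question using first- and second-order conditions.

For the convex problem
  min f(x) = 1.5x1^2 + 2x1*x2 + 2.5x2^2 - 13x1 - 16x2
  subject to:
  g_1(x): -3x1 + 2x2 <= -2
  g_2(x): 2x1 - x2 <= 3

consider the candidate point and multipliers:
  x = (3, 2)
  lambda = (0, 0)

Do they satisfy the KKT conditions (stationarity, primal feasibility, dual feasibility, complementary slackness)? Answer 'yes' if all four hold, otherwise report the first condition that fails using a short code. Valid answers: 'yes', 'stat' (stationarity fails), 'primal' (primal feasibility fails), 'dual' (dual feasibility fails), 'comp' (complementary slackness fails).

Gradient of f: grad f(x) = Q x + c = (0, 0)
Constraint values g_i(x) = a_i^T x - b_i:
  g_1((3, 2)) = -3
  g_2((3, 2)) = 1
Stationarity residual: grad f(x) + sum_i lambda_i a_i = (0, 0)
  -> stationarity OK
Primal feasibility (all g_i <= 0): FAILS
Dual feasibility (all lambda_i >= 0): OK
Complementary slackness (lambda_i * g_i(x) = 0 for all i): OK

Verdict: the first failing condition is primal_feasibility -> primal.

primal


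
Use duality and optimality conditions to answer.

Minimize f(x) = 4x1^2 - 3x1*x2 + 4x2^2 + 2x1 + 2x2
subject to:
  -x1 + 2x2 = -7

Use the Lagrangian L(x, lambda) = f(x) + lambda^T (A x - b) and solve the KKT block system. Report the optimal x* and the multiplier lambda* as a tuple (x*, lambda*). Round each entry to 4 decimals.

Form the Lagrangian:
  L(x, lambda) = (1/2) x^T Q x + c^T x + lambda^T (A x - b)
Stationarity (grad_x L = 0): Q x + c + A^T lambda = 0.
Primal feasibility: A x = b.

This gives the KKT block system:
  [ Q   A^T ] [ x     ]   [-c ]
  [ A    0  ] [ lambda ] = [ b ]

Solving the linear system:
  x*      = (0.0714, -3.4643)
  lambda* = (12.9643)
  f(x*)   = 41.9821

x* = (0.0714, -3.4643), lambda* = (12.9643)


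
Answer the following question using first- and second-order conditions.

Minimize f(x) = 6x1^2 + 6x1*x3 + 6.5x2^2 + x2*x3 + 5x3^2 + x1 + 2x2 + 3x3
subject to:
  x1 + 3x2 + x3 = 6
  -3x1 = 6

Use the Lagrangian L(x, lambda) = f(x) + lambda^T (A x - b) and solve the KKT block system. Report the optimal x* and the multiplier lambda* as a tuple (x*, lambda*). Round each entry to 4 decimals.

Form the Lagrangian:
  L(x, lambda) = (1/2) x^T Q x + c^T x + lambda^T (A x - b)
Stationarity (grad_x L = 0): Q x + c + A^T lambda = 0.
Primal feasibility: A x = b.

This gives the KKT block system:
  [ Q   A^T ] [ x     ]   [-c ]
  [ A    0  ] [ lambda ] = [ b ]

Solving the linear system:
  x*      = (-2, 2.0928, 1.7216)
  lambda* = (-10.3093, -7.6598)
  f(x*)   = 57.5825

x* = (-2, 2.0928, 1.7216), lambda* = (-10.3093, -7.6598)


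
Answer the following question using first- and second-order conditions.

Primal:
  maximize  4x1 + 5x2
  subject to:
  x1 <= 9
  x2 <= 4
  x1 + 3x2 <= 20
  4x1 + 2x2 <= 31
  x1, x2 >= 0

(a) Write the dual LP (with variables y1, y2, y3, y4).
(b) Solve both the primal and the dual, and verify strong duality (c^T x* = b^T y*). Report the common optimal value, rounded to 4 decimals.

The standard primal-dual pair for 'max c^T x s.t. A x <= b, x >= 0' is:
  Dual:  min b^T y  s.t.  A^T y >= c,  y >= 0.

So the dual LP is:
  minimize  9y1 + 4y2 + 20y3 + 31y4
  subject to:
    y1 + y3 + 4y4 >= 4
    y2 + 3y3 + 2y4 >= 5
    y1, y2, y3, y4 >= 0

Solving the primal: x* = (5.75, 4).
  primal value c^T x* = 43.
Solving the dual: y* = (0, 3, 0, 1).
  dual value b^T y* = 43.
Strong duality: c^T x* = b^T y*. Confirmed.

43


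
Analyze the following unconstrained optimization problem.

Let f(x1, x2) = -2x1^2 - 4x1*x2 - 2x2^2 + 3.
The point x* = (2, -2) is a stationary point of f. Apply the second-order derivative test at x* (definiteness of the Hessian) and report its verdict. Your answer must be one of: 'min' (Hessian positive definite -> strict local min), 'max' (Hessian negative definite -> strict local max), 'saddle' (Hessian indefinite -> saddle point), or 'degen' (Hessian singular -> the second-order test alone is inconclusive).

Compute the Hessian H = grad^2 f:
  H = [[-4, -4], [-4, -4]]
Verify stationarity: grad f(x*) = H x* + g = (0, 0).
Eigenvalues of H: -8, 0.
H has a zero eigenvalue (singular; negative semidefinite but not definite), so H is neither positive definite, negative definite, nor indefinite. The second-order test alone is inconclusive -> degen.
(Indeed, f is constant along the null direction of H through x*, so x* is not a strict local extremum.)

degen


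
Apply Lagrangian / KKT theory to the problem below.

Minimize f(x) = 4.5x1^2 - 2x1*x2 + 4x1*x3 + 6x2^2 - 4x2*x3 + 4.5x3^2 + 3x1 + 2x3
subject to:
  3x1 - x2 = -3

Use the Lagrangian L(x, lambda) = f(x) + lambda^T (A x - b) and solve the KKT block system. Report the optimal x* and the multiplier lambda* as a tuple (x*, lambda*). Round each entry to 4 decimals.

Form the Lagrangian:
  L(x, lambda) = (1/2) x^T Q x + c^T x + lambda^T (A x - b)
Stationarity (grad_x L = 0): Q x + c + A^T lambda = 0.
Primal feasibility: A x = b.

This gives the KKT block system:
  [ Q   A^T ] [ x     ]   [-c ]
  [ A    0  ] [ lambda ] = [ b ]

Solving the linear system:
  x*      = (-0.9818, 0.0545, 0.2384)
  lambda* = (1.664)
  f(x*)   = 1.2616

x* = (-0.9818, 0.0545, 0.2384), lambda* = (1.664)


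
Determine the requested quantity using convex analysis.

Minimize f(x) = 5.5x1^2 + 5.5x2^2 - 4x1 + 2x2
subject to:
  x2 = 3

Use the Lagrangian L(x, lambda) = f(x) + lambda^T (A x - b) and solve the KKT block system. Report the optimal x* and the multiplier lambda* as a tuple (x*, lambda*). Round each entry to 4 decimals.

Form the Lagrangian:
  L(x, lambda) = (1/2) x^T Q x + c^T x + lambda^T (A x - b)
Stationarity (grad_x L = 0): Q x + c + A^T lambda = 0.
Primal feasibility: A x = b.

This gives the KKT block system:
  [ Q   A^T ] [ x     ]   [-c ]
  [ A    0  ] [ lambda ] = [ b ]

Solving the linear system:
  x*      = (0.3636, 3)
  lambda* = (-35)
  f(x*)   = 54.7727

x* = (0.3636, 3), lambda* = (-35)


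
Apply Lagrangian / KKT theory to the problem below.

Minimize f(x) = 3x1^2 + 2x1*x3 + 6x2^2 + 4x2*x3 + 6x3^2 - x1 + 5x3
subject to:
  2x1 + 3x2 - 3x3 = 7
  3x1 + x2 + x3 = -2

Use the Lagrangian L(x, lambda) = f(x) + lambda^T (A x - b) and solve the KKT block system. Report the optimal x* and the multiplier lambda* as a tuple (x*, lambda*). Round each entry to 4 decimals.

Form the Lagrangian:
  L(x, lambda) = (1/2) x^T Q x + c^T x + lambda^T (A x - b)
Stationarity (grad_x L = 0): Q x + c + A^T lambda = 0.
Primal feasibility: A x = b.

This gives the KKT block system:
  [ Q   A^T ] [ x     ]   [-c ]
  [ A    0  ] [ lambda ] = [ b ]

Solving the linear system:
  x*      = (-0.4075, 0.9138, -1.6912)
  lambda* = (-2.7759, 4.1265)
  f(x*)   = 9.8179

x* = (-0.4075, 0.9138, -1.6912), lambda* = (-2.7759, 4.1265)


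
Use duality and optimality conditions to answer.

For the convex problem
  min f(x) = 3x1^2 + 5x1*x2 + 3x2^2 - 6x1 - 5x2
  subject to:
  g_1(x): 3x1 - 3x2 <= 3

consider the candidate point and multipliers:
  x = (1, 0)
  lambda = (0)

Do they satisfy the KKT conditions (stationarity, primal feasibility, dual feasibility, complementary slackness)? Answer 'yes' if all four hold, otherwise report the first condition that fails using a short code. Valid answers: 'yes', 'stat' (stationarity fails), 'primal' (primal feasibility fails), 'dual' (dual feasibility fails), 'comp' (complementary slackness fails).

Gradient of f: grad f(x) = Q x + c = (0, 0)
Constraint values g_i(x) = a_i^T x - b_i:
  g_1((1, 0)) = 0
Stationarity residual: grad f(x) + sum_i lambda_i a_i = (0, 0)
  -> stationarity OK
Primal feasibility (all g_i <= 0): OK
Dual feasibility (all lambda_i >= 0): OK
Complementary slackness (lambda_i * g_i(x) = 0 for all i): OK

Verdict: yes, KKT holds.

yes


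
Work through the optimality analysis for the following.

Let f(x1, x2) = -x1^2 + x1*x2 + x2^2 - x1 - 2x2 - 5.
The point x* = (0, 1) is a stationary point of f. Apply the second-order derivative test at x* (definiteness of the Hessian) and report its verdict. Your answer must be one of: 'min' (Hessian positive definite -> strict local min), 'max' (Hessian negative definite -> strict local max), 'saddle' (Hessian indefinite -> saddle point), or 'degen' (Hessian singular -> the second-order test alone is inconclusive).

Compute the Hessian H = grad^2 f:
  H = [[-2, 1], [1, 2]]
Verify stationarity: grad f(x*) = H x* + g = (0, 0).
Eigenvalues of H: -2.2361, 2.2361.
Eigenvalues have mixed signs, so H is indefinite -> x* is a saddle point.

saddle


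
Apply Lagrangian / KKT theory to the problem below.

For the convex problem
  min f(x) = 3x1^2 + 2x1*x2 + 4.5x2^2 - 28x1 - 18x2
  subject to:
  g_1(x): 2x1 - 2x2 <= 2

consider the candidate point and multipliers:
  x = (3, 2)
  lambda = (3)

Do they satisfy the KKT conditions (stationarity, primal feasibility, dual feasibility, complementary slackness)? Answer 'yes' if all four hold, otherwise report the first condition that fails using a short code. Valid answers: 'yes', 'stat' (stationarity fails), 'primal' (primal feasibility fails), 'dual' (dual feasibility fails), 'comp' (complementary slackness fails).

Gradient of f: grad f(x) = Q x + c = (-6, 6)
Constraint values g_i(x) = a_i^T x - b_i:
  g_1((3, 2)) = 0
Stationarity residual: grad f(x) + sum_i lambda_i a_i = (0, 0)
  -> stationarity OK
Primal feasibility (all g_i <= 0): OK
Dual feasibility (all lambda_i >= 0): OK
Complementary slackness (lambda_i * g_i(x) = 0 for all i): OK

Verdict: yes, KKT holds.

yes


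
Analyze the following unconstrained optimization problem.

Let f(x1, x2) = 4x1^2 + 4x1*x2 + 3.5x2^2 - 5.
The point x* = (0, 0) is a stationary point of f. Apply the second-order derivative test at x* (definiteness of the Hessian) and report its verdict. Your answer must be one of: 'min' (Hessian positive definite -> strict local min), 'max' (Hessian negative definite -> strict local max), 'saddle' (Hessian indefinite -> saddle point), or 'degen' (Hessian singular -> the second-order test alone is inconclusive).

Compute the Hessian H = grad^2 f:
  H = [[8, 4], [4, 7]]
Verify stationarity: grad f(x*) = H x* + g = (0, 0).
Eigenvalues of H: 3.4689, 11.5311.
Both eigenvalues > 0, so H is positive definite -> x* is a strict local min.

min


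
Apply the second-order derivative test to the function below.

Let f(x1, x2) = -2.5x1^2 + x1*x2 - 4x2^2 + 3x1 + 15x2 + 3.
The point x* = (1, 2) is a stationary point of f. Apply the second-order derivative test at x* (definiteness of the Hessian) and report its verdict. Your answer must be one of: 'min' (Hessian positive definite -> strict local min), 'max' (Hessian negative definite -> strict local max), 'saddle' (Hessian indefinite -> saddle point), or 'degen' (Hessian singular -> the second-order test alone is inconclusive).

Compute the Hessian H = grad^2 f:
  H = [[-5, 1], [1, -8]]
Verify stationarity: grad f(x*) = H x* + g = (0, 0).
Eigenvalues of H: -8.3028, -4.6972.
Both eigenvalues < 0, so H is negative definite -> x* is a strict local max.

max


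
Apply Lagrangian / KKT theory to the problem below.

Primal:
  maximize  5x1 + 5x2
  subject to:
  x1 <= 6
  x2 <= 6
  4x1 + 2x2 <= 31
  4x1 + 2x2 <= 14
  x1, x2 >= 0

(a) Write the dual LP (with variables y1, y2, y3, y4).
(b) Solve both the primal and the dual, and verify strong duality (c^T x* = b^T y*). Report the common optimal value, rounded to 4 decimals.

The standard primal-dual pair for 'max c^T x s.t. A x <= b, x >= 0' is:
  Dual:  min b^T y  s.t.  A^T y >= c,  y >= 0.

So the dual LP is:
  minimize  6y1 + 6y2 + 31y3 + 14y4
  subject to:
    y1 + 4y3 + 4y4 >= 5
    y2 + 2y3 + 2y4 >= 5
    y1, y2, y3, y4 >= 0

Solving the primal: x* = (0.5, 6).
  primal value c^T x* = 32.5.
Solving the dual: y* = (0, 2.5, 0, 1.25).
  dual value b^T y* = 32.5.
Strong duality: c^T x* = b^T y*. Confirmed.

32.5


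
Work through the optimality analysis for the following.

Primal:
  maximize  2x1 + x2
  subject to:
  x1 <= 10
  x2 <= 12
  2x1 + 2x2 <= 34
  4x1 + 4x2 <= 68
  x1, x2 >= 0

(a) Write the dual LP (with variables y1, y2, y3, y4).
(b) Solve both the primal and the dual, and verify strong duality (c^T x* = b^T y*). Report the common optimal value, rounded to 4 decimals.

The standard primal-dual pair for 'max c^T x s.t. A x <= b, x >= 0' is:
  Dual:  min b^T y  s.t.  A^T y >= c,  y >= 0.

So the dual LP is:
  minimize  10y1 + 12y2 + 34y3 + 68y4
  subject to:
    y1 + 2y3 + 4y4 >= 2
    y2 + 2y3 + 4y4 >= 1
    y1, y2, y3, y4 >= 0

Solving the primal: x* = (10, 7).
  primal value c^T x* = 27.
Solving the dual: y* = (1, 0, 0.5, 0).
  dual value b^T y* = 27.
Strong duality: c^T x* = b^T y*. Confirmed.

27


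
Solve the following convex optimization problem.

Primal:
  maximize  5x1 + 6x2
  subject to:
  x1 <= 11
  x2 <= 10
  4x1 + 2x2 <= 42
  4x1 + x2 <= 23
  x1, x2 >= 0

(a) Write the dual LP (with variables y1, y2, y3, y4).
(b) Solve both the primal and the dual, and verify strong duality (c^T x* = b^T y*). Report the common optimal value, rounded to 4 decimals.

The standard primal-dual pair for 'max c^T x s.t. A x <= b, x >= 0' is:
  Dual:  min b^T y  s.t.  A^T y >= c,  y >= 0.

So the dual LP is:
  minimize  11y1 + 10y2 + 42y3 + 23y4
  subject to:
    y1 + 4y3 + 4y4 >= 5
    y2 + 2y3 + y4 >= 6
    y1, y2, y3, y4 >= 0

Solving the primal: x* = (3.25, 10).
  primal value c^T x* = 76.25.
Solving the dual: y* = (0, 4.75, 0, 1.25).
  dual value b^T y* = 76.25.
Strong duality: c^T x* = b^T y*. Confirmed.

76.25


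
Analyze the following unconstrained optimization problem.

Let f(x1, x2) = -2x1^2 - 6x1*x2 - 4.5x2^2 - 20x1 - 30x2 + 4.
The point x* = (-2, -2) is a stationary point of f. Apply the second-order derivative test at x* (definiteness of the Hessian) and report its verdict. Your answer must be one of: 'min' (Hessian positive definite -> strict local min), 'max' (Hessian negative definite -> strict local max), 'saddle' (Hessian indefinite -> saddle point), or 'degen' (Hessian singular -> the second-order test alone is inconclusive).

Compute the Hessian H = grad^2 f:
  H = [[-4, -6], [-6, -9]]
Verify stationarity: grad f(x*) = H x* + g = (0, 0).
Eigenvalues of H: -13, 0.
H has a zero eigenvalue (singular; negative semidefinite but not definite), so H is neither positive definite, negative definite, nor indefinite. The second-order test alone is inconclusive -> degen.
(Indeed, f is constant along the null direction of H through x*, so x* is not a strict local extremum.)

degen


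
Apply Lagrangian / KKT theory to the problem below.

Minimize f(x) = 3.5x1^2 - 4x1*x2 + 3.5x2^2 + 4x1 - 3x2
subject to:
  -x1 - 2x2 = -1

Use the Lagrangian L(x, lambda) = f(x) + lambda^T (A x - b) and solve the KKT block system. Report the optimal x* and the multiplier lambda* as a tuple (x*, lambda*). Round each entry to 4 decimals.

Form the Lagrangian:
  L(x, lambda) = (1/2) x^T Q x + c^T x + lambda^T (A x - b)
Stationarity (grad_x L = 0): Q x + c + A^T lambda = 0.
Primal feasibility: A x = b.

This gives the KKT block system:
  [ Q   A^T ] [ x     ]   [-c ]
  [ A    0  ] [ lambda ] = [ b ]

Solving the linear system:
  x*      = (-0.1373, 0.5686)
  lambda* = (0.7647)
  f(x*)   = -0.7451

x* = (-0.1373, 0.5686), lambda* = (0.7647)


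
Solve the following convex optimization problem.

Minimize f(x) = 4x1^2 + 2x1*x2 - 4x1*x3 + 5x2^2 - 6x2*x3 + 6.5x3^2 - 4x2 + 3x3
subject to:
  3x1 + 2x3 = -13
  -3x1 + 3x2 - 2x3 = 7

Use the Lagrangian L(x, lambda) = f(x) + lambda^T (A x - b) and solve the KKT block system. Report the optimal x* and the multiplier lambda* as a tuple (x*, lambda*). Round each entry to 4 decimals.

Form the Lagrangian:
  L(x, lambda) = (1/2) x^T Q x + c^T x + lambda^T (A x - b)
Stationarity (grad_x L = 0): Q x + c + A^T lambda = 0.
Primal feasibility: A x = b.

This gives the KKT block system:
  [ Q   A^T ] [ x     ]   [-c ]
  [ A    0  ] [ lambda ] = [ b ]

Solving the linear system:
  x*      = (-2.5635, -2, -2.6548)
  lambda* = (9.0288, 4.3993)
  f(x*)   = 43.3071

x* = (-2.5635, -2, -2.6548), lambda* = (9.0288, 4.3993)


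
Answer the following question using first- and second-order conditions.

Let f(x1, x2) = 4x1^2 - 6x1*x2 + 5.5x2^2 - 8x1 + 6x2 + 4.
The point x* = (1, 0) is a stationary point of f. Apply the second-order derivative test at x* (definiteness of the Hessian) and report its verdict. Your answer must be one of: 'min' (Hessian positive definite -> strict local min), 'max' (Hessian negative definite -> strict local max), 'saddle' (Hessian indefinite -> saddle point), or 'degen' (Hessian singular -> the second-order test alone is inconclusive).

Compute the Hessian H = grad^2 f:
  H = [[8, -6], [-6, 11]]
Verify stationarity: grad f(x*) = H x* + g = (0, 0).
Eigenvalues of H: 3.3153, 15.6847.
Both eigenvalues > 0, so H is positive definite -> x* is a strict local min.

min


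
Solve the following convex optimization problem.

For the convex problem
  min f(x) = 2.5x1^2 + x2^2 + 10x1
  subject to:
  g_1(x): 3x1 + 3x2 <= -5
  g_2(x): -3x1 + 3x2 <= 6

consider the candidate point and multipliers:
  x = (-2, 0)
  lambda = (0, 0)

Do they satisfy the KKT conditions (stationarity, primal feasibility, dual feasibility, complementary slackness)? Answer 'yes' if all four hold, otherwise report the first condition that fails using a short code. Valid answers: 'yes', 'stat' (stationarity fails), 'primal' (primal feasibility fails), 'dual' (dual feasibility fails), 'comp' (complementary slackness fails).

Gradient of f: grad f(x) = Q x + c = (0, 0)
Constraint values g_i(x) = a_i^T x - b_i:
  g_1((-2, 0)) = -1
  g_2((-2, 0)) = 0
Stationarity residual: grad f(x) + sum_i lambda_i a_i = (0, 0)
  -> stationarity OK
Primal feasibility (all g_i <= 0): OK
Dual feasibility (all lambda_i >= 0): OK
Complementary slackness (lambda_i * g_i(x) = 0 for all i): OK

Verdict: yes, KKT holds.

yes


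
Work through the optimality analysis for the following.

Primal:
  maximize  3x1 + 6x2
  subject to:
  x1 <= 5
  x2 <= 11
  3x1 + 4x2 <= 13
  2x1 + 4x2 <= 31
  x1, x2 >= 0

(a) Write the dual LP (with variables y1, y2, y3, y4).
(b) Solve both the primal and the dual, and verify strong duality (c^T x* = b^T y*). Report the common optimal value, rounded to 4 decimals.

The standard primal-dual pair for 'max c^T x s.t. A x <= b, x >= 0' is:
  Dual:  min b^T y  s.t.  A^T y >= c,  y >= 0.

So the dual LP is:
  minimize  5y1 + 11y2 + 13y3 + 31y4
  subject to:
    y1 + 3y3 + 2y4 >= 3
    y2 + 4y3 + 4y4 >= 6
    y1, y2, y3, y4 >= 0

Solving the primal: x* = (0, 3.25).
  primal value c^T x* = 19.5.
Solving the dual: y* = (0, 0, 1.5, 0).
  dual value b^T y* = 19.5.
Strong duality: c^T x* = b^T y*. Confirmed.

19.5


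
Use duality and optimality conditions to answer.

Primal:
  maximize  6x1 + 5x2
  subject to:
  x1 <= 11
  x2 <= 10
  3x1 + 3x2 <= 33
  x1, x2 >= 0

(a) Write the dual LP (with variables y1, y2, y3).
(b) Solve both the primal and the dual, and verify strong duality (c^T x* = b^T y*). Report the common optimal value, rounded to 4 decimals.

The standard primal-dual pair for 'max c^T x s.t. A x <= b, x >= 0' is:
  Dual:  min b^T y  s.t.  A^T y >= c,  y >= 0.

So the dual LP is:
  minimize  11y1 + 10y2 + 33y3
  subject to:
    y1 + 3y3 >= 6
    y2 + 3y3 >= 5
    y1, y2, y3 >= 0

Solving the primal: x* = (11, 0).
  primal value c^T x* = 66.
Solving the dual: y* = (1, 0, 1.6667).
  dual value b^T y* = 66.
Strong duality: c^T x* = b^T y*. Confirmed.

66


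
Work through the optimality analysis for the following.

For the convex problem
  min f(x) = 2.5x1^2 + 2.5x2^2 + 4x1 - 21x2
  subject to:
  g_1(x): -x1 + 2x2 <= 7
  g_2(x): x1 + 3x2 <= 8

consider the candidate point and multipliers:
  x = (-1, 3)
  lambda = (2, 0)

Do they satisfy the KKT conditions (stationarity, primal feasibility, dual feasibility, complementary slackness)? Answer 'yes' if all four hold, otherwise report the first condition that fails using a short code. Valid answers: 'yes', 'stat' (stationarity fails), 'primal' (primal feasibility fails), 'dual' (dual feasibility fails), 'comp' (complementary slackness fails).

Gradient of f: grad f(x) = Q x + c = (-1, -6)
Constraint values g_i(x) = a_i^T x - b_i:
  g_1((-1, 3)) = 0
  g_2((-1, 3)) = 0
Stationarity residual: grad f(x) + sum_i lambda_i a_i = (-3, -2)
  -> stationarity FAILS
Primal feasibility (all g_i <= 0): OK
Dual feasibility (all lambda_i >= 0): OK
Complementary slackness (lambda_i * g_i(x) = 0 for all i): OK

Verdict: the first failing condition is stationarity -> stat.

stat


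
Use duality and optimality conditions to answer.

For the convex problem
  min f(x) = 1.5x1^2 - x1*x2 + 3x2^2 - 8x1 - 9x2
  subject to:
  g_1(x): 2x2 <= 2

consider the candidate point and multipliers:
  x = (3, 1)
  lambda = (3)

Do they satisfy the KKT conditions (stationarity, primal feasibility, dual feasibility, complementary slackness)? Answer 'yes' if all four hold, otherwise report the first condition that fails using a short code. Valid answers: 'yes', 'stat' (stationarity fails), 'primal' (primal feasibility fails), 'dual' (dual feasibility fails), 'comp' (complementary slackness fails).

Gradient of f: grad f(x) = Q x + c = (0, -6)
Constraint values g_i(x) = a_i^T x - b_i:
  g_1((3, 1)) = 0
Stationarity residual: grad f(x) + sum_i lambda_i a_i = (0, 0)
  -> stationarity OK
Primal feasibility (all g_i <= 0): OK
Dual feasibility (all lambda_i >= 0): OK
Complementary slackness (lambda_i * g_i(x) = 0 for all i): OK

Verdict: yes, KKT holds.

yes


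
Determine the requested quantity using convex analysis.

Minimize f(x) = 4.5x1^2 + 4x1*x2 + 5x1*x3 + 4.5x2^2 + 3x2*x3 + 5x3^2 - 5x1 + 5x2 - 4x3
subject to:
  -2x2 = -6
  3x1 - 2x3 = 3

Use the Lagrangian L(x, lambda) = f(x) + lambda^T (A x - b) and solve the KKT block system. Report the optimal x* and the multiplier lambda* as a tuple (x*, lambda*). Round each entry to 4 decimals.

Form the Lagrangian:
  L(x, lambda) = (1/2) x^T Q x + c^T x + lambda^T (A x - b)
Stationarity (grad_x L = 0): Q x + c + A^T lambda = 0.
Primal feasibility: A x = b.

This gives the KKT block system:
  [ Q   A^T ] [ x     ]   [-c ]
  [ A    0  ] [ lambda ] = [ b ]

Solving the linear system:
  x*      = (0.3333, 3, -1)
  lambda* = (15.1667, -1.6667)
  f(x*)   = 56.6667

x* = (0.3333, 3, -1), lambda* = (15.1667, -1.6667)


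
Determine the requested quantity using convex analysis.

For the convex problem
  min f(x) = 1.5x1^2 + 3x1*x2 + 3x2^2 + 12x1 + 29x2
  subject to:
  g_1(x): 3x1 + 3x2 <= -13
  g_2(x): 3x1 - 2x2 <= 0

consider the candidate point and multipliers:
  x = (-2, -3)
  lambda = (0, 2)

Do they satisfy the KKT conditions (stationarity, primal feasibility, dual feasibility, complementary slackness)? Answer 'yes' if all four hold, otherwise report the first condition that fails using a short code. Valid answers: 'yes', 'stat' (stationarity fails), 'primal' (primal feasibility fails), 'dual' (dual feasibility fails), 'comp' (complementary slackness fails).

Gradient of f: grad f(x) = Q x + c = (-3, 5)
Constraint values g_i(x) = a_i^T x - b_i:
  g_1((-2, -3)) = -2
  g_2((-2, -3)) = 0
Stationarity residual: grad f(x) + sum_i lambda_i a_i = (3, 1)
  -> stationarity FAILS
Primal feasibility (all g_i <= 0): OK
Dual feasibility (all lambda_i >= 0): OK
Complementary slackness (lambda_i * g_i(x) = 0 for all i): OK

Verdict: the first failing condition is stationarity -> stat.

stat


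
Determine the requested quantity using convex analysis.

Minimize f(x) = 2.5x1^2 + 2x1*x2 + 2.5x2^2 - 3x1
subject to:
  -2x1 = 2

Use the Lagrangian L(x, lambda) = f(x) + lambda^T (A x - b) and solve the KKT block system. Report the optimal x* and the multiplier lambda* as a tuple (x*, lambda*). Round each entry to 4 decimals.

Form the Lagrangian:
  L(x, lambda) = (1/2) x^T Q x + c^T x + lambda^T (A x - b)
Stationarity (grad_x L = 0): Q x + c + A^T lambda = 0.
Primal feasibility: A x = b.

This gives the KKT block system:
  [ Q   A^T ] [ x     ]   [-c ]
  [ A    0  ] [ lambda ] = [ b ]

Solving the linear system:
  x*      = (-1, 0.4)
  lambda* = (-3.6)
  f(x*)   = 5.1

x* = (-1, 0.4), lambda* = (-3.6)


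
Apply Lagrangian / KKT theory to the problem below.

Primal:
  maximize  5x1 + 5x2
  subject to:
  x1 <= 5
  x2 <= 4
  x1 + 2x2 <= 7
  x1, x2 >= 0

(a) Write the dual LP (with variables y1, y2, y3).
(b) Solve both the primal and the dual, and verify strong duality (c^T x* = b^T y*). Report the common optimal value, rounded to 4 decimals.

The standard primal-dual pair for 'max c^T x s.t. A x <= b, x >= 0' is:
  Dual:  min b^T y  s.t.  A^T y >= c,  y >= 0.

So the dual LP is:
  minimize  5y1 + 4y2 + 7y3
  subject to:
    y1 + y3 >= 5
    y2 + 2y3 >= 5
    y1, y2, y3 >= 0

Solving the primal: x* = (5, 1).
  primal value c^T x* = 30.
Solving the dual: y* = (2.5, 0, 2.5).
  dual value b^T y* = 30.
Strong duality: c^T x* = b^T y*. Confirmed.

30


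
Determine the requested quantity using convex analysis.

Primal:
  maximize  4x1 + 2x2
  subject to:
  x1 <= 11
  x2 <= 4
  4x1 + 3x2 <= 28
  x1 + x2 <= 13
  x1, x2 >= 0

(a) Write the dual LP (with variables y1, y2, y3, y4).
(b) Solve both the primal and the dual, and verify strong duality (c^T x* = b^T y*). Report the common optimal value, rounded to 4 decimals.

The standard primal-dual pair for 'max c^T x s.t. A x <= b, x >= 0' is:
  Dual:  min b^T y  s.t.  A^T y >= c,  y >= 0.

So the dual LP is:
  minimize  11y1 + 4y2 + 28y3 + 13y4
  subject to:
    y1 + 4y3 + y4 >= 4
    y2 + 3y3 + y4 >= 2
    y1, y2, y3, y4 >= 0

Solving the primal: x* = (7, 0).
  primal value c^T x* = 28.
Solving the dual: y* = (0, 0, 1, 0).
  dual value b^T y* = 28.
Strong duality: c^T x* = b^T y*. Confirmed.

28


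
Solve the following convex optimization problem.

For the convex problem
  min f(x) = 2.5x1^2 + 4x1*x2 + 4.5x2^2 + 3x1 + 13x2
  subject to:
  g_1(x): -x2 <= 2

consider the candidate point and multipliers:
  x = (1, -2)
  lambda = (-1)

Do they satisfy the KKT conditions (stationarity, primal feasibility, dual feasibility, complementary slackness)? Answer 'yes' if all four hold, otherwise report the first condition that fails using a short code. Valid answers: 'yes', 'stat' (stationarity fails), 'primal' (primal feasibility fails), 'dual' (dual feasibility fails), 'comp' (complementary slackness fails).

Gradient of f: grad f(x) = Q x + c = (0, -1)
Constraint values g_i(x) = a_i^T x - b_i:
  g_1((1, -2)) = 0
Stationarity residual: grad f(x) + sum_i lambda_i a_i = (0, 0)
  -> stationarity OK
Primal feasibility (all g_i <= 0): OK
Dual feasibility (all lambda_i >= 0): FAILS
Complementary slackness (lambda_i * g_i(x) = 0 for all i): OK

Verdict: the first failing condition is dual_feasibility -> dual.

dual


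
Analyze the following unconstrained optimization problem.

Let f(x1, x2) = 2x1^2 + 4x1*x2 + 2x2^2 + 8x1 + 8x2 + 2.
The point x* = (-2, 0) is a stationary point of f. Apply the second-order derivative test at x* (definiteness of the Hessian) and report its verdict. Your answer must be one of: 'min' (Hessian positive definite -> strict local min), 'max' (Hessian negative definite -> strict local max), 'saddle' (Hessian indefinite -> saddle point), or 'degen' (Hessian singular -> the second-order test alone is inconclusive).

Compute the Hessian H = grad^2 f:
  H = [[4, 4], [4, 4]]
Verify stationarity: grad f(x*) = H x* + g = (0, 0).
Eigenvalues of H: 0, 8.
H has a zero eigenvalue (singular; positive semidefinite but not definite), so H is neither positive definite, negative definite, nor indefinite. The second-order test alone is inconclusive -> degen.
(Indeed, f is constant along the null direction of H through x*, so x* is not a strict local extremum.)

degen


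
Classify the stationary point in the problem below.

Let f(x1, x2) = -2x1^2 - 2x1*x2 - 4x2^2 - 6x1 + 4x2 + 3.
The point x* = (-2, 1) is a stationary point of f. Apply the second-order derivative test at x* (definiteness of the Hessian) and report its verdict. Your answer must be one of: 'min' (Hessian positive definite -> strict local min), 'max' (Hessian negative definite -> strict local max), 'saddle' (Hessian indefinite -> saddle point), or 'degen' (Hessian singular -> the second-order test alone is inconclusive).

Compute the Hessian H = grad^2 f:
  H = [[-4, -2], [-2, -8]]
Verify stationarity: grad f(x*) = H x* + g = (0, 0).
Eigenvalues of H: -8.8284, -3.1716.
Both eigenvalues < 0, so H is negative definite -> x* is a strict local max.

max


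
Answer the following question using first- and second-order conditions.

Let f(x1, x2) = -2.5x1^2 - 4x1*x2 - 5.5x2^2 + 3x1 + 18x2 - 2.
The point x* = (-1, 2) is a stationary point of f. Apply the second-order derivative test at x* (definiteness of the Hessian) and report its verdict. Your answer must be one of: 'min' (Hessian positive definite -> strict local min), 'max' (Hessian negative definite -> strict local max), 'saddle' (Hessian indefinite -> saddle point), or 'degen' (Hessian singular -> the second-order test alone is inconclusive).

Compute the Hessian H = grad^2 f:
  H = [[-5, -4], [-4, -11]]
Verify stationarity: grad f(x*) = H x* + g = (0, 0).
Eigenvalues of H: -13, -3.
Both eigenvalues < 0, so H is negative definite -> x* is a strict local max.

max


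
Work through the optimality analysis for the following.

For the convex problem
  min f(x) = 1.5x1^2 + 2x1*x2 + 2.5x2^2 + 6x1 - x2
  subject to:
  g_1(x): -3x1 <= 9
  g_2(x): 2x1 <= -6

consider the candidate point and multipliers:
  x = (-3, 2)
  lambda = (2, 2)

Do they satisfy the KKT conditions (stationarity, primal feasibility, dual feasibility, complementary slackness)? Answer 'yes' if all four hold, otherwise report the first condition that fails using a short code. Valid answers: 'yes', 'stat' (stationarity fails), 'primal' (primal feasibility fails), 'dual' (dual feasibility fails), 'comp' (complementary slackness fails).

Gradient of f: grad f(x) = Q x + c = (1, 3)
Constraint values g_i(x) = a_i^T x - b_i:
  g_1((-3, 2)) = 0
  g_2((-3, 2)) = 0
Stationarity residual: grad f(x) + sum_i lambda_i a_i = (-1, 3)
  -> stationarity FAILS
Primal feasibility (all g_i <= 0): OK
Dual feasibility (all lambda_i >= 0): OK
Complementary slackness (lambda_i * g_i(x) = 0 for all i): OK

Verdict: the first failing condition is stationarity -> stat.

stat


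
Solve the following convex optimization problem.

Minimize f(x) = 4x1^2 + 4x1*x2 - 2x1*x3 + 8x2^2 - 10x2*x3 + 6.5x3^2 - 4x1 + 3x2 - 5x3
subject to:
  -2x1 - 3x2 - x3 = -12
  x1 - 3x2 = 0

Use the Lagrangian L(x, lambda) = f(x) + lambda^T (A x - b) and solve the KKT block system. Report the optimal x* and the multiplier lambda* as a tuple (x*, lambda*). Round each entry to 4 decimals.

Form the Lagrangian:
  L(x, lambda) = (1/2) x^T Q x + c^T x + lambda^T (A x - b)
Stationarity (grad_x L = 0): Q x + c + A^T lambda = 0.
Primal feasibility: A x = b.

This gives the KKT block system:
  [ Q   A^T ] [ x     ]   [-c ]
  [ A    0  ] [ lambda ] = [ b ]

Solving the linear system:
  x*      = (3.2209, 1.0736, 2.3372)
  lambda* = (8.2058, -4.9759)
  f(x*)   = 38.5602

x* = (3.2209, 1.0736, 2.3372), lambda* = (8.2058, -4.9759)
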